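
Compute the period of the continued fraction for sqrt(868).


Run the CF algorithm for sqrt(868).
a_0 = floor(sqrt(868)) = 29; set m_0=0, q_0=1.
Recurrence: m' = q*a - m,  q' = (d - m'^2)/q,  a' = floor((a_0 + m')/q').
  step 1: m=29, q=27, a=2
  step 2: m=25, q=9, a=6
  step 3: m=29, q=3, a=19
  step 4: m=28, q=28, a=2
  step 5: m=28, q=3, a=19
  step 6: m=29, q=9, a=6
  step 7: m=25, q=27, a=2
  step 8: m=29, q=1, a=58
a_8 = 2*a_0 = 58, so the period closes here.
sqrt(868) = [29; 2, 6, 19, 2, 19, 6, 2, 58]
Period length = 8

8


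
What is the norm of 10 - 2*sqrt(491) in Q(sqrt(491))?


N(a + b*sqrt(d)) = a^2 - d*b^2
= (10)^2 - (491)*(-2)^2
= 100 - 1964
= -1864

-1864


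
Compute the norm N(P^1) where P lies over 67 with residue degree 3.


N(P^a) = p^(a*f)
= 67^(1*3)
= 67^3
= 300763

300763


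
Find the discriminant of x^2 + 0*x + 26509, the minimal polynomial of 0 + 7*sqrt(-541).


The element 0 + 7*sqrt(-541) has minimal polynomial:
x^2 + 0*x + 26509
Discriminant = (0)^2 - 4*(26509)
= 0 - 106036
= -106036

-106036


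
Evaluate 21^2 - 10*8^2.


x^2 - d*y^2
= 21^2 - 10*8^2
= 441 - 640
= -199

-199


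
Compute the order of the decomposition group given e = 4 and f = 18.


|D_P| = e * f
= 4 * 18
= 72

72


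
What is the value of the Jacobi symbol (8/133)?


Compute (8/133) via quadratic reciprocity:
  pull out 2: (2/133) = -1  (since 133 mod 8 = 5)
  pull out 2: (2/133) = -1  (since 133 mod 8 = 5)
  pull out 2: (2/133) = -1  (since 133 mod 8 = 5)
  (1/133) = 1
Product of signs = -1

-1


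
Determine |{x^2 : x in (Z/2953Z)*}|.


For prime p, the number of non-zero quadratic residues is (p-1)/2.
= (2953-1)/2
= 1476

1476


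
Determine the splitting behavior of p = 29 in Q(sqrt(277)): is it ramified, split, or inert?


K = Q(sqrt(277)). Since d mod 4 = 1, disc(K) = 277.
Check p | disc: 277 mod 29 = 16.
p does not divide disc. Compute Legendre symbol (d/p):
16^((29-1)/2) mod 29 = 1
(d/p) = 1, so p splits: (p) = P*P' with e=1, f=1, g=2.
Therefore p is split.

split


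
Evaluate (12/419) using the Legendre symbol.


p = 419 is prime, so compute (12/419) with the reciprocity algorithm (Jacobi-symbol steps: pull out 2s via (2/n), flip via reciprocity, reduce):
  pull out 2: (2/419) = -1  (since 419 mod 8 = 3)
  pull out 2: (2/419) = -1  (since 419 mod 8 = 3)
  reciprocity: (3/419) -> -(419/3)
  reduce: (2/3)
  pull out 2: (2/3) = -1  (since 3 mod 8 = 3)
  (1/3) = 1
Product of signs = 1
(12/419) = 1

1


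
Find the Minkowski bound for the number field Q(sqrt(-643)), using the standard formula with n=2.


d = -643, d mod 4 = 1, so disc(K) = d = -643; |disc(K)| = 643
Imaginary quadratic field, so n = 2, s = r2 = 1, r1 = 0
M = (n!/n^n) * (4/pi)^s * sqrt(|disc(K)|) = (2!/2^2) * (4/pi)^1 * sqrt(643)
= 0.5 * 1.273240 * 25.357445
= 16.1431

16.1431


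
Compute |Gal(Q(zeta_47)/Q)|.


|Gal(Q(zeta_47)/Q)| = phi(47)
= 46

46


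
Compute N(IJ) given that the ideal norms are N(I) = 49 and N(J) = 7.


N(IJ) = N(I) * N(J)
= 49 * 7
= 343

343


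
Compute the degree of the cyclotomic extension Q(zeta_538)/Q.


The degree equals Euler's totient phi(538).
538 = 2 * 269
phi(538) = 268

268


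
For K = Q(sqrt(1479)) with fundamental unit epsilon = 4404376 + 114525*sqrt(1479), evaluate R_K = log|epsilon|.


epsilon = 4404376 + 114525*sqrt(1479)
= 8.8088e+06
R = ln(8.8088e+06)
= 15.9913

15.9913


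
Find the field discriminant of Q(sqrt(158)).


For K = Q(sqrt(d)) with d squarefree: disc(K) = d if d = 1 mod 4, and disc(K) = 4d if d = 2 or 3 mod 4.
Here d = 158, and d mod 4 = 2.
d = 2 mod 4, not 1 (O_K = Z[sqrt(d)]), so disc(K) = 4d = 4 * (158) = 632

632


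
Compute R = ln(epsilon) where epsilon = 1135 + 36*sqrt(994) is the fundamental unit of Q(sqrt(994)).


epsilon = 1135 + 36*sqrt(994)
= 2269.9996
R = ln(2269.9996)
= 7.7275

7.7275


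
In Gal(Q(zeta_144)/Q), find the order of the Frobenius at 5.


The Frobenius at p in Gal(Q(zeta_n)/Q) = (Z/nZ)* is the class of p, so its order is ord_144(5), the smallest k >= 1 with 5^k = 1 mod 144.
n = 144 = 2^4 * 3^2, phi(144) = 48; the order divides phi(n).
Divisors of 48: 1, 2, 3, 4, 6, 8, 12, 16, 24, 48
Repeated squaring mod 144: 5^1 = 5, 5^2 = 25, 5^4 = 49, 5^8 = 97, 5^16 = 49, 5^32 = 97
Test divisors in increasing order:
  k=1: 5^1 = 5 mod 144
  k=2: 5^2 = 25 mod 144
  k=3: 5^3 = 25 * 5 = 125 mod 144
  k=4: 5^4 = 49 mod 144
  k=6: 5^6 = 49 * 25 = 73 mod 144
  k=8: 5^8 = 97 mod 144
  k=12: 5^12 = 97 * 49 = 1 mod 144  <- first divisor giving 1
Order = 12

12


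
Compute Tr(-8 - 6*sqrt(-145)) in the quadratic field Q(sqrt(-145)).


Tr(a + b*sqrt(d)) = (a + b*sqrt(d)) + (a - b*sqrt(d)) = 2a
= 2 * (-8)
= -16

-16


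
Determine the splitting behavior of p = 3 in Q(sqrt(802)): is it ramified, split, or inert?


K = Q(sqrt(802)). Since d mod 4 = 2, disc(K) = 3208.
Check p | disc: 3208 mod 3 = 1.
p does not divide disc. Compute Legendre symbol (d/p):
1^((3-1)/2) mod 3 = 1
(d/p) = 1, so p splits: (p) = P*P' with e=1, f=1, g=2.
Therefore p is split.

split


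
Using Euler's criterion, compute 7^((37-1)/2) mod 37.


p = 37 is prime and the exponent is (p-1)/2 = 18, so by Euler's criterion 7^18 = (7/37) = +1 or -1 mod 37.
Compute by square-and-multiply:
  18 = 16 + 2 (binary 10010)
  Repeated squaring mod 37: 7^1 = 7, 7^2 = 12, 7^4 = 33, 7^8 = 16, 7^16 = 34
  7^18 = 7^16 * 7^2 = 34 * 12 mod 37
    34 * 12 = 408 = 1 mod 37
  7^18 = 1 mod 37
Result 1: 7 is a quadratic residue mod 37.
7^18 mod 37 = 1

1


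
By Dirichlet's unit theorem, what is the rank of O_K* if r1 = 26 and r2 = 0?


By Dirichlet's unit theorem:
rank = r1 + r2 - 1
= 26 + 0 - 1
= 25

25


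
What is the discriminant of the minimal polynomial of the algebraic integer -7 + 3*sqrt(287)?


The element -7 + 3*sqrt(287) has minimal polynomial:
x^2 + 14*x - 2534
Discriminant = (14)^2 - 4*(-2534)
= 196 + 10136
= 10332

10332


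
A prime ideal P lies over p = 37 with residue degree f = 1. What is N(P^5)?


N(P^a) = p^(a*f)
= 37^(5*1)
= 37^5
= 69343957

69343957


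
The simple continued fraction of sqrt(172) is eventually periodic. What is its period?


Run the CF algorithm for sqrt(172).
a_0 = floor(sqrt(172)) = 13; set m_0=0, q_0=1.
Recurrence: m' = q*a - m,  q' = (d - m'^2)/q,  a' = floor((a_0 + m')/q').
  step 1: m=13, q=3, a=8
  step 2: m=11, q=17, a=1
  step 3: m=6, q=8, a=2
  step 4: m=10, q=9, a=2
  step 5: m=8, q=12, a=1
  step 6: m=4, q=13, a=1
  step 7: m=9, q=7, a=3
  step 8: m=12, q=4, a=6
  step 9: m=12, q=7, a=3
  step 10: m=9, q=13, a=1
  step 11: m=4, q=12, a=1
  step 12: m=8, q=9, a=2
  step 13: m=10, q=8, a=2
  step 14: m=6, q=17, a=1
  step 15: m=11, q=3, a=8
  step 16: m=13, q=1, a=26
a_16 = 2*a_0 = 26, so the period closes here.
sqrt(172) = [13; 8, 1, 2, 2, 1, 1, 3, 6, 3, 1, 1, 2, 2, 1, 8, 26]
Period length = 16

16


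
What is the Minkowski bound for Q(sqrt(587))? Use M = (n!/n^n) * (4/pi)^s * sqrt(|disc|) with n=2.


d = 587, d mod 4 = 3, so disc(K) = 4d = 2348; |disc(K)| = 2348
Real quadratic field, so n = 2, s = r2 = 0, r1 = 2
M = (n!/n^n) * (4/pi)^s * sqrt(|disc(K)|) = (2!/2^2) * (4/pi)^0 * sqrt(2348)
= 0.5 * 1.000000 * 48.456166
= 24.2281

24.2281


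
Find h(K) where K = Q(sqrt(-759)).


K = Q(sqrt(-759)). d mod 4 = 1, so D = disc(K) = d = -759
h(K) equals the number of primitive reduced positive-definite forms (a, b, c) = a*x^2 + b*x*y + c*y^2 with b^2 - 4ac = D,
where reduced means |b| <= a <= c, with b >= 0 whenever |b| = a or a = c, and primitive means gcd(a, b, c) = 1.
Reduced forces 3a^2 <= |D| = 759, so 1 <= a <= 15; b must have the parity of D, and c = (b^2 - D)/(4a) must be an integer >= a.
Enumerate a = 1..15, b in [-a, a]:
  a=1: (1, 1, 190)  [1]
  a=2: (2, -1, 95), (2, 1, 95)  [2]
  a=3: (3, 3, 64)  [1]
  a=4: (4, -3, 48), (4, 3, 48)  [2]
  a=5: (5, -1, 38), (5, 1, 38)  [2]
  a=6: (6, -3, 32), (6, 3, 32)  [2]
  a=7: (7, -5, 28), (7, 5, 28)  [2]
  a=8: (8, -3, 24), (8, 3, 24)  [2]
  a=9: none
  a=10: (10, -9, 21), (10, -1, 19), (10, 1, 19), (10, 9, 21)  [4]
  a=11: (11, 11, 20)  [1]
  a=12: (12, -3, 16), (12, 3, 16)  [2]
  a=13: none
  a=14: (14, -9, 15), (14, 5, 14), (14, 9, 15)  [3]
  a=15: none
Total reduced forms: 1 + 2 + 1 + 2 + 2 + 2 + 2 + 2 + 4 + 1 + 2 + 3 = 24
h = 24

24


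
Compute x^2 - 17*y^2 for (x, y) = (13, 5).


x^2 - d*y^2
= 13^2 - 17*5^2
= 169 - 425
= -256

-256


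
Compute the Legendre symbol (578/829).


p = 829 is prime, so compute (578/829) with the reciprocity algorithm (Jacobi-symbol steps: pull out 2s via (2/n), flip via reciprocity, reduce):
  pull out 2: (2/829) = -1  (since 829 mod 8 = 5)
  reciprocity: (289/829) -> +(829/289)
  reduce: (251/289)
  reciprocity: (251/289) -> +(289/251)
  reduce: (38/251)
  pull out 2: (2/251) = -1  (since 251 mod 8 = 3)
  reciprocity: (19/251) -> -(251/19)
  reduce: (4/19)
  pull out 2: (2/19) = -1  (since 19 mod 8 = 3)
  pull out 2: (2/19) = -1  (since 19 mod 8 = 3)
  (1/19) = 1
Product of signs = -1
(578/829) = -1

-1


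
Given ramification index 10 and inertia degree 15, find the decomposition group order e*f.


|D_P| = e * f
= 10 * 15
= 150

150


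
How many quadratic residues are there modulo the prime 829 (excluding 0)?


For prime p, the number of non-zero quadratic residues is (p-1)/2.
= (829-1)/2
= 414

414


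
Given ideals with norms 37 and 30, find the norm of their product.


N(IJ) = N(I) * N(J)
= 37 * 30
= 1110

1110


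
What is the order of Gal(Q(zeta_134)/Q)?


|Gal(Q(zeta_134)/Q)| = phi(134)
= 66

66


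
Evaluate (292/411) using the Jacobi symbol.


Compute (292/411) via quadratic reciprocity:
  pull out 2: (2/411) = -1  (since 411 mod 8 = 3)
  pull out 2: (2/411) = -1  (since 411 mod 8 = 3)
  reciprocity: (73/411) -> +(411/73)
  reduce: (46/73)
  pull out 2: (2/73) = +1  (since 73 mod 8 = 1)
  reciprocity: (23/73) -> +(73/23)
  reduce: (4/23)
  pull out 2: (2/23) = +1  (since 23 mod 8 = 7)
  pull out 2: (2/23) = +1  (since 23 mod 8 = 7)
  (1/23) = 1
Product of signs = 1

1


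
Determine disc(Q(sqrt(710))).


For K = Q(sqrt(d)) with d squarefree: disc(K) = d if d = 1 mod 4, and disc(K) = 4d if d = 2 or 3 mod 4.
Here d = 710, and d mod 4 = 2.
d = 2 mod 4, not 1 (O_K = Z[sqrt(d)]), so disc(K) = 4d = 4 * (710) = 2840

2840


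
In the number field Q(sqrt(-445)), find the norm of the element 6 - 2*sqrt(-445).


N(a + b*sqrt(d)) = a^2 - d*b^2
= (6)^2 - (-445)*(-2)^2
= 36 + 1780
= 1816

1816


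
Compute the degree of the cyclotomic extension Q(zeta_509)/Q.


The degree equals Euler's totient phi(509).
509 = 509
phi(509) = 508

508


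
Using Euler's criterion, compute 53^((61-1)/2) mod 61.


p = 61 is prime and the exponent is (p-1)/2 = 30, so by Euler's criterion 53^30 = (53/61) = +1 or -1 mod 61.
Compute by square-and-multiply:
  30 = 16 + 8 + 4 + 2 (binary 11110)
  Repeated squaring mod 61: 53^1 = 53, 53^2 = 3, 53^4 = 9, 53^8 = 20, 53^16 = 34
  53^30 = 53^16 * 53^8 * 53^4 * 53^2 = 34 * 20 * 9 * 3 mod 61
    34 * 20 = 680 = 9 mod 61
    9 * 9 = 81 = 20 mod 61
    20 * 3 = 60 = 60 mod 61
  53^30 = 60 mod 61
Result 60 = p - 1 = -1 mod 61: 53 is a quadratic non-residue mod 61. As a residue in [0, p-1] the value is 60.
53^30 mod 61 = 60

60


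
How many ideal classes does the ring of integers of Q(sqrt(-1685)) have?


K = Q(sqrt(-1685)). d mod 4 = 3, so D = disc(K) = 4d = -6740
h(K) equals the number of primitive reduced positive-definite forms (a, b, c) = a*x^2 + b*x*y + c*y^2 with b^2 - 4ac = D,
where reduced means |b| <= a <= c, with b >= 0 whenever |b| = a or a = c, and primitive means gcd(a, b, c) = 1.
Reduced forces 3a^2 <= |D| = 6740, so 1 <= a <= 47; b must have the parity of D, and c = (b^2 - D)/(4a) must be an integer >= a.
Enumerate a = 1..47, b in [-a, a]:
  a=1: (1, 0, 1685)  [1]
  a=2: (2, 2, 843)  [1]
  a=3: (3, -2, 562), (3, 2, 562)  [2]
  a=4: none
  a=5: (5, 0, 337)  [1]
  a=6: (6, -2, 281), (6, 2, 281)  [2]
  a=7: (7, -6, 242), (7, 6, 242)  [2]
  a=8: none
  a=9: (9, -8, 189), (9, 8, 189)  [2]
  a=10: (10, 10, 171)  [1]
  a=11: (11, -6, 154), (11, 6, 154)  [2]
  a=12..13: none
  a=14: (14, -6, 121), (14, 6, 121)  [2]
  a=15: (15, -10, 114), (15, 10, 114)  [2]
  a=16: none
  a=17: (17, -14, 102), (17, 14, 102)  [2]
  a=18: (18, -10, 95), (18, 10, 95)  [2]
  a=19: (19, -10, 90), (19, 10, 90)  [2]
  a=20: none
  a=21: (21, -20, 85), (21, -8, 81), (21, 8, 81), (21, 20, 85)  [4]
  a=22: (22, -6, 77), (22, 6, 77)  [2]
  a=23..26: none
  a=27: (27, -8, 63), (27, 8, 63)  [2]
  a=28..29: none
  a=30: (30, -10, 57), (30, 10, 57)  [2]
  a=31: (31, -24, 59), (31, 24, 59)  [2]
  a=32: none
  a=33: (33, -28, 57), (33, -16, 53), (33, 16, 53), (33, 28, 57)  [4]
  a=34: (34, -14, 51), (34, 14, 51)  [2]
  a=35: (35, -20, 51), (35, 20, 51)  [2]
  a=36..37: none
  a=38: (38, -10, 45), (38, 10, 45)  [2]
  a=39..40: none
  a=41: (41, -36, 49), (41, 36, 49)  [2]
  a=42: (42, -34, 47), (42, -22, 43), (42, 22, 43), (42, 34, 47)  [4]
  a=43..47: none
Total reduced forms: 1 + 1 + 2 + 1 + 2 + 2 + 2 + 1 + 2 + 2 + 2 + 2 + 2 + 2 + 4 + 2 + 2 + 2 + 2 + 4 + 2 + 2 + 2 + 2 + 4 = 52
h = 52

52


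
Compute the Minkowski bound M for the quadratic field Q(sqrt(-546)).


d = -546, d mod 4 = 2, so disc(K) = 4d = -2184; |disc(K)| = 2184
Imaginary quadratic field, so n = 2, s = r2 = 1, r1 = 0
M = (n!/n^n) * (4/pi)^s * sqrt(|disc(K)|) = (2!/2^2) * (4/pi)^1 * sqrt(2184)
= 0.5 * 1.273240 * 46.733286
= 29.7513

29.7513


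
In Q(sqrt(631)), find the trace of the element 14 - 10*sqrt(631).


Tr(a + b*sqrt(d)) = (a + b*sqrt(d)) + (a - b*sqrt(d)) = 2a
= 2 * (14)
= 28

28


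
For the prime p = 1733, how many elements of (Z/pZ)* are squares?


For prime p, the number of non-zero quadratic residues is (p-1)/2.
= (1733-1)/2
= 866

866


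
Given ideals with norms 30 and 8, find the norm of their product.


N(IJ) = N(I) * N(J)
= 30 * 8
= 240

240


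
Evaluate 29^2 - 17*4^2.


x^2 - d*y^2
= 29^2 - 17*4^2
= 841 - 272
= 569

569


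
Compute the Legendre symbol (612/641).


p = 641 is prime, so compute (612/641) with the reciprocity algorithm (Jacobi-symbol steps: pull out 2s via (2/n), flip via reciprocity, reduce):
  pull out 2: (2/641) = +1  (since 641 mod 8 = 1)
  pull out 2: (2/641) = +1  (since 641 mod 8 = 1)
  reciprocity: (153/641) -> +(641/153)
  reduce: (29/153)
  reciprocity: (29/153) -> +(153/29)
  reduce: (8/29)
  pull out 2: (2/29) = -1  (since 29 mod 8 = 5)
  pull out 2: (2/29) = -1  (since 29 mod 8 = 5)
  pull out 2: (2/29) = -1  (since 29 mod 8 = 5)
  (1/29) = 1
Product of signs = -1
(612/641) = -1

-1


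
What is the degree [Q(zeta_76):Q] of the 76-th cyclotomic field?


The degree equals Euler's totient phi(76).
76 = 2^2 * 19
phi(76) = 36

36


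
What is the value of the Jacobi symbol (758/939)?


Compute (758/939) via quadratic reciprocity:
  pull out 2: (2/939) = -1  (since 939 mod 8 = 3)
  reciprocity: (379/939) -> -(939/379)
  reduce: (181/379)
  reciprocity: (181/379) -> +(379/181)
  reduce: (17/181)
  reciprocity: (17/181) -> +(181/17)
  reduce: (11/17)
  reciprocity: (11/17) -> +(17/11)
  reduce: (6/11)
  pull out 2: (2/11) = -1  (since 11 mod 8 = 3)
  reciprocity: (3/11) -> -(11/3)
  reduce: (2/3)
  pull out 2: (2/3) = -1  (since 3 mod 8 = 3)
  (1/3) = 1
Product of signs = -1

-1


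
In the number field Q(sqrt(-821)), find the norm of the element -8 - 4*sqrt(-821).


N(a + b*sqrt(d)) = a^2 - d*b^2
= (-8)^2 - (-821)*(-4)^2
= 64 + 13136
= 13200

13200


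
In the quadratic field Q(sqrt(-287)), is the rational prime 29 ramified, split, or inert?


K = Q(sqrt(-287)). Since d mod 4 = 1, disc(K) = -287.
Check p | disc: -287 mod 29 = 3.
p does not divide disc. Compute Legendre symbol (d/p):
3^((29-1)/2) mod 29 = -1
(d/p) = -1, so p is inert: (p) stays prime with e=1, f=2, g=1.
Therefore p is inert.

inert


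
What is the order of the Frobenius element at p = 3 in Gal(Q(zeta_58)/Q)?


The Frobenius at p in Gal(Q(zeta_n)/Q) = (Z/nZ)* is the class of p, so its order is ord_58(3), the smallest k >= 1 with 3^k = 1 mod 58.
n = 58 = 2 * 29, phi(58) = 28; the order divides phi(n).
Divisors of 28: 1, 2, 4, 7, 14, 28
Repeated squaring mod 58: 3^1 = 3, 3^2 = 9, 3^4 = 23, 3^8 = 7, 3^16 = 49
Test divisors in increasing order:
  k=1: 3^1 = 3 mod 58
  k=2: 3^2 = 9 mod 58
  k=4: 3^4 = 23 mod 58
  k=7: 3^7 = 23 * 9 * 3 = 41 mod 58
  k=14: 3^14 = 7 * 23 * 9 = 57 mod 58
  k=28: 3^28 = 49 * 7 * 23 = 1 mod 58  <- first divisor giving 1
Order = 28

28


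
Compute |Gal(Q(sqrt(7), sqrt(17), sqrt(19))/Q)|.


The 3 square roots of distinct primes are multiplicatively independent over Q,
so [K:Q] = 2^3 and Gal(K/Q) is isomorphic to (Z/2Z)^3.
|Gal| = 2^3 = 8

8


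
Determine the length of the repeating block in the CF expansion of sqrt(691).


Run the CF algorithm for sqrt(691).
a_0 = floor(sqrt(691)) = 26; set m_0=0, q_0=1.
Recurrence: m' = q*a - m,  q' = (d - m'^2)/q,  a' = floor((a_0 + m')/q').
  step 1: m=26, q=15, a=3
  step 2: m=19, q=22, a=2
  step 3: m=25, q=3, a=17
  step 4: m=26, q=5, a=10
  step 5: m=24, q=23, a=2
  step 6: m=22, q=9, a=5
  step 7: m=23, q=18, a=2
  step 8: m=13, q=29, a=1
  step 9: m=16, q=15, a=2
  step 10: m=14, q=33, a=1
  step 11: m=19, q=10, a=4
  step 12: m=21, q=25, a=1
  step 13: m=4, q=27, a=1
  step 14: m=23, q=6, a=8
  step 15: m=25, q=11, a=4
  step 16: m=19, q=30, a=1
  step 17: m=11, q=19, a=1
  step 18: m=8, q=33, a=1
  step 19: m=25, q=2, a=25
  step 20: m=25, q=33, a=1
  step 21: m=8, q=19, a=1
  step 22: m=11, q=30, a=1
  step 23: m=19, q=11, a=4
  step 24: m=25, q=6, a=8
  step 25: m=23, q=27, a=1
  step 26: m=4, q=25, a=1
  step 27: m=21, q=10, a=4
  step 28: m=19, q=33, a=1
  step 29: m=14, q=15, a=2
  step 30: m=16, q=29, a=1
  step 31: m=13, q=18, a=2
  step 32: m=23, q=9, a=5
  step 33: m=22, q=23, a=2
  step 34: m=24, q=5, a=10
  step 35: m=26, q=3, a=17
  step 36: m=25, q=22, a=2
  step 37: m=19, q=15, a=3
  step 38: m=26, q=1, a=52
a_38 = 2*a_0 = 52, so the period closes here.
sqrt(691) = [26; 3, 2, 17, 10, 2, 5, 2, 1, 2, 1, 4, 1, 1, 8, 4, 1, 1, 1, 25, 1, 1, 1, 4, 8, 1, 1, 4, 1, 2, 1, 2, 5, 2, 10, 17, 2, 3, 52]
Period length = 38

38


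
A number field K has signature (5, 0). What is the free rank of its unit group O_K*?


By Dirichlet's unit theorem:
rank = r1 + r2 - 1
= 5 + 0 - 1
= 4

4


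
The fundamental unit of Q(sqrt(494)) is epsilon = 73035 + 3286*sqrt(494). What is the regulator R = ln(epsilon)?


epsilon = 73035 + 3286*sqrt(494)
= 146070.0000
R = ln(146070.0000)
= 11.8918

11.8918


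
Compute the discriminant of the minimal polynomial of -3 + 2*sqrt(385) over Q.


The element -3 + 2*sqrt(385) has minimal polynomial:
x^2 + 6*x - 1531
Discriminant = (6)^2 - 4*(-1531)
= 36 + 6124
= 6160

6160


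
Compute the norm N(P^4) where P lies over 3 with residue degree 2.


N(P^a) = p^(a*f)
= 3^(4*2)
= 3^8
= 6561

6561


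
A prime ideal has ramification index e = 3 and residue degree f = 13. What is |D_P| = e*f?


|D_P| = e * f
= 3 * 13
= 39

39


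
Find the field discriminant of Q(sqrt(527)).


For K = Q(sqrt(d)) with d squarefree: disc(K) = d if d = 1 mod 4, and disc(K) = 4d if d = 2 or 3 mod 4.
Here d = 527, and d mod 4 = 3.
d = 3 mod 4, not 1 (O_K = Z[sqrt(d)]), so disc(K) = 4d = 4 * (527) = 2108

2108


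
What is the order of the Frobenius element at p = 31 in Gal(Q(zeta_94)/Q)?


The Frobenius at p in Gal(Q(zeta_n)/Q) = (Z/nZ)* is the class of p, so its order is ord_94(31), the smallest k >= 1 with 31^k = 1 mod 94.
n = 94 = 2 * 47, phi(94) = 46; the order divides phi(n).
Divisors of 46: 1, 2, 23, 46
Repeated squaring mod 94: 31^1 = 31, 31^2 = 21, 31^4 = 65, 31^8 = 89, 31^16 = 25, 31^32 = 61
Test divisors in increasing order:
  k=1: 31^1 = 31 mod 94
  k=2: 31^2 = 21 mod 94
  k=23: 31^23 = 25 * 65 * 21 * 31 = 93 mod 94
  k=46: 31^46 = 61 * 89 * 65 * 21 = 1 mod 94  <- first divisor giving 1
Order = 46

46


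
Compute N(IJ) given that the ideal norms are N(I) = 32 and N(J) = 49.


N(IJ) = N(I) * N(J)
= 32 * 49
= 1568

1568


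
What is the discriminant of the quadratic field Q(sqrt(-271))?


For K = Q(sqrt(d)) with d squarefree: disc(K) = d if d = 1 mod 4, and disc(K) = 4d if d = 2 or 3 mod 4.
Here d = -271, and d mod 4 = 1.
d = 1 mod 4 (O_K = Z[(1+sqrt(d))/2]), so disc(K) = d = -271

-271


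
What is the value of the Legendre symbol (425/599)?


p = 599 is prime, so compute (425/599) with the reciprocity algorithm (Jacobi-symbol steps: pull out 2s via (2/n), flip via reciprocity, reduce):
  reciprocity: (425/599) -> +(599/425)
  reduce: (174/425)
  pull out 2: (2/425) = +1  (since 425 mod 8 = 1)
  reciprocity: (87/425) -> +(425/87)
  reduce: (77/87)
  reciprocity: (77/87) -> +(87/77)
  reduce: (10/77)
  pull out 2: (2/77) = -1  (since 77 mod 8 = 5)
  reciprocity: (5/77) -> +(77/5)
  reduce: (2/5)
  pull out 2: (2/5) = -1  (since 5 mod 8 = 5)
  (1/5) = 1
Product of signs = 1
(425/599) = 1

1


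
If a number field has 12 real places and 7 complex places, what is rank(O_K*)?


By Dirichlet's unit theorem:
rank = r1 + r2 - 1
= 12 + 7 - 1
= 18

18


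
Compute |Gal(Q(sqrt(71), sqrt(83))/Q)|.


The 2 square roots of distinct primes are multiplicatively independent over Q,
so [K:Q] = 2^2 and Gal(K/Q) is isomorphic to (Z/2Z)^2.
|Gal| = 2^2 = 4

4


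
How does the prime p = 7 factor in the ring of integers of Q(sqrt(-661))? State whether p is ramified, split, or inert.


K = Q(sqrt(-661)). Since d mod 4 = 3, disc(K) = -2644.
Check p | disc: -2644 mod 7 = 2.
p does not divide disc. Compute Legendre symbol (d/p):
4^((7-1)/2) mod 7 = 1
(d/p) = 1, so p splits: (p) = P*P' with e=1, f=1, g=2.
Therefore p is split.

split


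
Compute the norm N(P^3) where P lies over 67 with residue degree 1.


N(P^a) = p^(a*f)
= 67^(3*1)
= 67^3
= 300763

300763


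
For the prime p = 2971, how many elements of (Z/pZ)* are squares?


For prime p, the number of non-zero quadratic residues is (p-1)/2.
= (2971-1)/2
= 1485

1485


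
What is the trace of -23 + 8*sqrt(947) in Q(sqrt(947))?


Tr(a + b*sqrt(d)) = (a + b*sqrt(d)) + (a - b*sqrt(d)) = 2a
= 2 * (-23)
= -46

-46


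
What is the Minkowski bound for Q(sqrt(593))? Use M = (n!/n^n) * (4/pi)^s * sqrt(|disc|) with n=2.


d = 593, d mod 4 = 1, so disc(K) = d = 593; |disc(K)| = 593
Real quadratic field, so n = 2, s = r2 = 0, r1 = 2
M = (n!/n^n) * (4/pi)^s * sqrt(|disc(K)|) = (2!/2^2) * (4/pi)^0 * sqrt(593)
= 0.5 * 1.000000 * 24.351591
= 12.1758

12.1758


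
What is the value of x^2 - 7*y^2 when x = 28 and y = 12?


x^2 - d*y^2
= 28^2 - 7*12^2
= 784 - 1008
= -224

-224


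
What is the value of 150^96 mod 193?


p = 193 is prime and the exponent is (p-1)/2 = 96, so by Euler's criterion 150^96 = (150/193) = +1 or -1 mod 193.
Compute by square-and-multiply:
  96 = 64 + 32 (binary 1100000)
  Repeated squaring mod 193: 150^1 = 150, 150^2 = 112, 150^4 = 192, 150^8 = 1, 150^16 = 1, 150^32 = 1, 150^64 = 1
  150^96 = 150^64 * 150^32 = 1 * 1 mod 193
    1 * 1 = 1 = 1 mod 193
  150^96 = 1 mod 193
Result 1: 150 is a quadratic residue mod 193.
150^96 mod 193 = 1

1


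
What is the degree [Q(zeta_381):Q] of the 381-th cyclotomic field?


The degree equals Euler's totient phi(381).
381 = 3 * 127
phi(381) = 252

252


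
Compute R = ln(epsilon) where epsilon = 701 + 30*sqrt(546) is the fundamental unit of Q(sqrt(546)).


epsilon = 701 + 30*sqrt(546)
= 1401.9993
R = ln(1401.9993)
= 7.2457

7.2457


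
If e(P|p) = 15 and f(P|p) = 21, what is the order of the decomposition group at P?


|D_P| = e * f
= 15 * 21
= 315

315


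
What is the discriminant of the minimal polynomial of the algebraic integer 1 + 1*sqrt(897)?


The element 1 + 1*sqrt(897) has minimal polynomial:
x^2 - 2*x - 896
Discriminant = (-2)^2 - 4*(-896)
= 4 + 3584
= 3588

3588


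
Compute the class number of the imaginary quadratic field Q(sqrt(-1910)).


K = Q(sqrt(-1910)). d mod 4 = 2, so D = disc(K) = 4d = -7640
h(K) equals the number of primitive reduced positive-definite forms (a, b, c) = a*x^2 + b*x*y + c*y^2 with b^2 - 4ac = D,
where reduced means |b| <= a <= c, with b >= 0 whenever |b| = a or a = c, and primitive means gcd(a, b, c) = 1.
Reduced forces 3a^2 <= |D| = 7640, so 1 <= a <= 50; b must have the parity of D, and c = (b^2 - D)/(4a) must be an integer >= a.
Enumerate a = 1..50, b in [-a, a]:
  a=1: (1, 0, 1910)  [1]
  a=2: (2, 0, 955)  [1]
  a=3: (3, -2, 637), (3, 2, 637)  [2]
  a=4: none
  a=5: (5, 0, 382)  [1]
  a=6: (6, -4, 319), (6, 4, 319)  [2]
  a=7: (7, -2, 273), (7, 2, 273)  [2]
  a=8: none
  a=9: (9, -8, 214), (9, 8, 214)  [2]
  a=10: (10, 0, 191)  [1]
  a=11: (11, -4, 174), (11, 4, 174)  [2]
  a=12: none
  a=13: (13, -2, 147), (13, 2, 147)  [2]
  a=14: (14, -12, 139), (14, 12, 139)  [2]
  a=15: (15, -10, 129), (15, 10, 129)  [2]
  a=16..17: none
  a=18: (18, -8, 107), (18, 8, 107)  [2]
  a=19: (19, -6, 101), (19, 6, 101)  [2]
  a=20: none
  a=21: (21, -16, 94), (21, -2, 91), (21, 2, 91), (21, 16, 94)  [4]
  a=22: (22, -4, 87), (22, 4, 87)  [2]
  a=23..25: none
  a=26: (26, -24, 79), (26, 24, 79)  [2]
  a=27: (27, -26, 77), (27, 26, 77)  [2]
  a=28: none
  a=29: (29, -4, 66), (29, 4, 66)  [2]
  a=30: (30, -20, 67), (30, 20, 67)  [2]
  a=31..32: none
  a=33: (33, -26, 63), (33, -4, 58), (33, 4, 58), (33, 26, 63)  [4]
  a=34: none
  a=35: (35, -30, 61), (35, 30, 61)  [2]
  a=36..37: none
  a=38: (38, -32, 57), (38, 32, 57)  [2]
  a=39: (39, -28, 54), (39, -2, 49), (39, 2, 49), (39, 28, 54)  [4]
  a=40..41: none
  a=42: (42, -40, 55), (42, -16, 47), (42, 16, 47), (42, 40, 55)  [4]
  a=43: (43, -10, 45), (43, 10, 45)  [2]
  a=44..50: none
Total reduced forms: 1 + 1 + 2 + 1 + 2 + 2 + 2 + 1 + 2 + 2 + 2 + 2 + 2 + 2 + 4 + 2 + 2 + 2 + 2 + 2 + 4 + 2 + 2 + 4 + 4 + 2 = 56
h = 56

56


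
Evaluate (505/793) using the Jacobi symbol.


Compute (505/793) via quadratic reciprocity:
  reciprocity: (505/793) -> +(793/505)
  reduce: (288/505)
  pull out 2: (2/505) = +1  (since 505 mod 8 = 1)
  pull out 2: (2/505) = +1  (since 505 mod 8 = 1)
  pull out 2: (2/505) = +1  (since 505 mod 8 = 1)
  pull out 2: (2/505) = +1  (since 505 mod 8 = 1)
  pull out 2: (2/505) = +1  (since 505 mod 8 = 1)
  reciprocity: (9/505) -> +(505/9)
  reduce: (1/9)
  (1/9) = 1
Product of signs = 1

1


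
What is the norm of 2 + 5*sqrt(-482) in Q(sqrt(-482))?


N(a + b*sqrt(d)) = a^2 - d*b^2
= (2)^2 - (-482)*(5)^2
= 4 + 12050
= 12054

12054


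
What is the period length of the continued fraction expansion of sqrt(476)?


Run the CF algorithm for sqrt(476).
a_0 = floor(sqrt(476)) = 21; set m_0=0, q_0=1.
Recurrence: m' = q*a - m,  q' = (d - m'^2)/q,  a' = floor((a_0 + m')/q').
  step 1: m=21, q=35, a=1
  step 2: m=14, q=8, a=4
  step 3: m=18, q=19, a=2
  step 4: m=20, q=4, a=10
  step 5: m=20, q=19, a=2
  step 6: m=18, q=8, a=4
  step 7: m=14, q=35, a=1
  step 8: m=21, q=1, a=42
a_8 = 2*a_0 = 42, so the period closes here.
sqrt(476) = [21; 1, 4, 2, 10, 2, 4, 1, 42]
Period length = 8

8


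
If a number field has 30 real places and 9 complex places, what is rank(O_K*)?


By Dirichlet's unit theorem:
rank = r1 + r2 - 1
= 30 + 9 - 1
= 38

38


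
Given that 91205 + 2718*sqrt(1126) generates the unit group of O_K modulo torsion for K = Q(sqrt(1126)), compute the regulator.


epsilon = 91205 + 2718*sqrt(1126)
= 182410.0000
R = ln(182410.0000)
= 12.1140

12.1140


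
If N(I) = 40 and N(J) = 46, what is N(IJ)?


N(IJ) = N(I) * N(J)
= 40 * 46
= 1840

1840


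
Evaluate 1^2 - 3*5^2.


x^2 - d*y^2
= 1^2 - 3*5^2
= 1 - 75
= -74

-74


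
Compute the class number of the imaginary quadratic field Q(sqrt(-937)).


K = Q(sqrt(-937)). d mod 4 = 3, so D = disc(K) = 4d = -3748
h(K) equals the number of primitive reduced positive-definite forms (a, b, c) = a*x^2 + b*x*y + c*y^2 with b^2 - 4ac = D,
where reduced means |b| <= a <= c, with b >= 0 whenever |b| = a or a = c, and primitive means gcd(a, b, c) = 1.
Reduced forces 3a^2 <= |D| = 3748, so 1 <= a <= 35; b must have the parity of D, and c = (b^2 - D)/(4a) must be an integer >= a.
Enumerate a = 1..35, b in [-a, a]:
  a=1: (1, 0, 937)  [1]
  a=2: (2, 2, 469)  [1]
  a=3..6: none
  a=7: (7, -2, 134), (7, 2, 134)  [2]
  a=8..10: none
  a=11: (11, -6, 86), (11, 6, 86)  [2]
  a=12: none
  a=13: (13, -10, 74), (13, 10, 74)  [2]
  a=14: (14, -2, 67), (14, 2, 67)  [2]
  a=15..16: none
  a=17: (17, -14, 58), (17, 14, 58)  [2]
  a=18..21: none
  a=22: (22, -6, 43), (22, 6, 43)  [2]
  a=23: (23, -22, 46), (23, 22, 46)  [2]
  a=24..25: none
  a=26: (26, -10, 37), (26, 10, 37)  [2]
  a=27..28: none
  a=29: (29, -14, 34), (29, 14, 34)  [2]
  a=30..35: none
Total reduced forms: 1 + 1 + 2 + 2 + 2 + 2 + 2 + 2 + 2 + 2 + 2 = 20
h = 20

20


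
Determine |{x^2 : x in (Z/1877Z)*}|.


For prime p, the number of non-zero quadratic residues is (p-1)/2.
= (1877-1)/2
= 938

938


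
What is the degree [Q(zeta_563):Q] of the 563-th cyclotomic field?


The degree equals Euler's totient phi(563).
563 = 563
phi(563) = 562

562


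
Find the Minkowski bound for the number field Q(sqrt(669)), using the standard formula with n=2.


d = 669, d mod 4 = 1, so disc(K) = d = 669; |disc(K)| = 669
Real quadratic field, so n = 2, s = r2 = 0, r1 = 2
M = (n!/n^n) * (4/pi)^s * sqrt(|disc(K)|) = (2!/2^2) * (4/pi)^0 * sqrt(669)
= 0.5 * 1.000000 * 25.865034
= 12.9325

12.9325


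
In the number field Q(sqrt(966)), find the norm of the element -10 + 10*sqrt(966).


N(a + b*sqrt(d)) = a^2 - d*b^2
= (-10)^2 - (966)*(10)^2
= 100 - 96600
= -96500

-96500


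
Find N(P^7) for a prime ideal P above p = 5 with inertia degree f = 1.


N(P^a) = p^(a*f)
= 5^(7*1)
= 5^7
= 78125

78125


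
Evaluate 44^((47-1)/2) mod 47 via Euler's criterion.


p = 47 is prime and the exponent is (p-1)/2 = 23, so by Euler's criterion 44^23 = (44/47) = +1 or -1 mod 47.
Compute by square-and-multiply:
  23 = 16 + 4 + 2 + 1 (binary 10111)
  Repeated squaring mod 47: 44^1 = 44, 44^2 = 9, 44^4 = 34, 44^8 = 28, 44^16 = 32
  44^23 = 44^16 * 44^4 * 44^2 * 44^1 = 32 * 34 * 9 * 44 mod 47
    32 * 34 = 1088 = 7 mod 47
    7 * 9 = 63 = 16 mod 47
    16 * 44 = 704 = 46 mod 47
  44^23 = 46 mod 47
Result 46 = p - 1 = -1 mod 47: 44 is a quadratic non-residue mod 47. As a residue in [0, p-1] the value is 46.
44^23 mod 47 = 46

46


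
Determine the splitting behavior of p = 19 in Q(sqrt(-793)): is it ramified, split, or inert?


K = Q(sqrt(-793)). Since d mod 4 = 3, disc(K) = -3172.
Check p | disc: -3172 mod 19 = 1.
p does not divide disc. Compute Legendre symbol (d/p):
5^((19-1)/2) mod 19 = 1
(d/p) = 1, so p splits: (p) = P*P' with e=1, f=1, g=2.
Therefore p is split.

split


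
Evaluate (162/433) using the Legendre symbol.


p = 433 is prime, so compute (162/433) with the reciprocity algorithm (Jacobi-symbol steps: pull out 2s via (2/n), flip via reciprocity, reduce):
  pull out 2: (2/433) = +1  (since 433 mod 8 = 1)
  reciprocity: (81/433) -> +(433/81)
  reduce: (28/81)
  pull out 2: (2/81) = +1  (since 81 mod 8 = 1)
  pull out 2: (2/81) = +1  (since 81 mod 8 = 1)
  reciprocity: (7/81) -> +(81/7)
  reduce: (4/7)
  pull out 2: (2/7) = +1  (since 7 mod 8 = 7)
  pull out 2: (2/7) = +1  (since 7 mod 8 = 7)
  (1/7) = 1
Product of signs = 1
(162/433) = 1

1


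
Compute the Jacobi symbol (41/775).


Compute (41/775) via quadratic reciprocity:
  reciprocity: (41/775) -> +(775/41)
  reduce: (37/41)
  reciprocity: (37/41) -> +(41/37)
  reduce: (4/37)
  pull out 2: (2/37) = -1  (since 37 mod 8 = 5)
  pull out 2: (2/37) = -1  (since 37 mod 8 = 5)
  (1/37) = 1
Product of signs = 1

1


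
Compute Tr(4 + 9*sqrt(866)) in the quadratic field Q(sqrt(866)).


Tr(a + b*sqrt(d)) = (a + b*sqrt(d)) + (a - b*sqrt(d)) = 2a
= 2 * (4)
= 8

8


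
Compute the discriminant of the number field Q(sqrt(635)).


For K = Q(sqrt(d)) with d squarefree: disc(K) = d if d = 1 mod 4, and disc(K) = 4d if d = 2 or 3 mod 4.
Here d = 635, and d mod 4 = 3.
d = 3 mod 4, not 1 (O_K = Z[sqrt(d)]), so disc(K) = 4d = 4 * (635) = 2540

2540


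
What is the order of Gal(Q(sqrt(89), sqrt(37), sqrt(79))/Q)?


The 3 square roots of distinct primes are multiplicatively independent over Q,
so [K:Q] = 2^3 and Gal(K/Q) is isomorphic to (Z/2Z)^3.
|Gal| = 2^3 = 8

8


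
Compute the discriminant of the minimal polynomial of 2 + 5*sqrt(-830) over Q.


The element 2 + 5*sqrt(-830) has minimal polynomial:
x^2 - 4*x + 20754
Discriminant = (-4)^2 - 4*(20754)
= 16 - 83016
= -83000

-83000


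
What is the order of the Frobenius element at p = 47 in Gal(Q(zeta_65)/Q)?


The Frobenius at p in Gal(Q(zeta_n)/Q) = (Z/nZ)* is the class of p, so its order is ord_65(47), the smallest k >= 1 with 47^k = 1 mod 65.
n = 65 = 5 * 13, phi(65) = 48; the order divides phi(n).
Divisors of 48: 1, 2, 3, 4, 6, 8, 12, 16, 24, 48
Repeated squaring mod 65: 47^1 = 47, 47^2 = 64, 47^4 = 1, 47^8 = 1, 47^16 = 1, 47^32 = 1
Test divisors in increasing order:
  k=1: 47^1 = 47 mod 65
  k=2: 47^2 = 64 mod 65
  k=3: 47^3 = 64 * 47 = 18 mod 65
  k=4: 47^4 = 1 mod 65  <- first divisor giving 1
Order = 4

4


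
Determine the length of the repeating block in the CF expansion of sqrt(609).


Run the CF algorithm for sqrt(609).
a_0 = floor(sqrt(609)) = 24; set m_0=0, q_0=1.
Recurrence: m' = q*a - m,  q' = (d - m'^2)/q,  a' = floor((a_0 + m')/q').
  step 1: m=24, q=33, a=1
  step 2: m=9, q=16, a=2
  step 3: m=23, q=5, a=9
  step 4: m=22, q=25, a=1
  step 5: m=3, q=24, a=1
  step 6: m=21, q=7, a=6
  step 7: m=21, q=24, a=1
  step 8: m=3, q=25, a=1
  step 9: m=22, q=5, a=9
  step 10: m=23, q=16, a=2
  step 11: m=9, q=33, a=1
  step 12: m=24, q=1, a=48
a_12 = 2*a_0 = 48, so the period closes here.
sqrt(609) = [24; 1, 2, 9, 1, 1, 6, 1, 1, 9, 2, 1, 48]
Period length = 12

12


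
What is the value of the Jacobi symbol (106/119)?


Compute (106/119) via quadratic reciprocity:
  pull out 2: (2/119) = +1  (since 119 mod 8 = 7)
  reciprocity: (53/119) -> +(119/53)
  reduce: (13/53)
  reciprocity: (13/53) -> +(53/13)
  reduce: (1/13)
  (1/13) = 1
Product of signs = 1

1


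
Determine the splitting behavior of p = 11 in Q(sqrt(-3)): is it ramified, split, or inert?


K = Q(sqrt(-3)). Since d mod 4 = 1, disc(K) = -3.
Check p | disc: -3 mod 11 = 8.
p does not divide disc. Compute Legendre symbol (d/p):
8^((11-1)/2) mod 11 = -1
(d/p) = -1, so p is inert: (p) stays prime with e=1, f=2, g=1.
Therefore p is inert.

inert


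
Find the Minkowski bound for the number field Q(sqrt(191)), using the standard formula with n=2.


d = 191, d mod 4 = 3, so disc(K) = 4d = 764; |disc(K)| = 764
Real quadratic field, so n = 2, s = r2 = 0, r1 = 2
M = (n!/n^n) * (4/pi)^s * sqrt(|disc(K)|) = (2!/2^2) * (4/pi)^0 * sqrt(764)
= 0.5 * 1.000000 * 27.640550
= 13.8203

13.8203


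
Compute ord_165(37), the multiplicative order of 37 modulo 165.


We want ord_165(37), the smallest k >= 1 with 37^k = 1 mod 165.
n = 165 = 3 * 5 * 11, phi(165) = 80; the order divides phi(n).
Divisors of 80: 1, 2, 4, 5, 8, 10, 16, 20, 40, 80
Repeated squaring mod 165: 37^1 = 37, 37^2 = 49, 37^4 = 91, 37^8 = 31, 37^16 = 136, 37^32 = 16, 37^64 = 91
Test divisors in increasing order:
  k=1: 37^1 = 37 mod 165
  k=2: 37^2 = 49 mod 165
  k=4: 37^4 = 91 mod 165
  k=5: 37^5 = 91 * 37 = 67 mod 165
  k=8: 37^8 = 31 mod 165
  k=10: 37^10 = 31 * 49 = 34 mod 165
  k=16: 37^16 = 136 mod 165
  k=20: 37^20 = 136 * 91 = 1 mod 165  <- first divisor giving 1
Order = 20

20


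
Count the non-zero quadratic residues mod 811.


For prime p, the number of non-zero quadratic residues is (p-1)/2.
= (811-1)/2
= 405

405


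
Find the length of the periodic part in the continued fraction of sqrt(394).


Run the CF algorithm for sqrt(394).
a_0 = floor(sqrt(394)) = 19; set m_0=0, q_0=1.
Recurrence: m' = q*a - m,  q' = (d - m'^2)/q,  a' = floor((a_0 + m')/q').
  step 1: m=19, q=33, a=1
  step 2: m=14, q=6, a=5
  step 3: m=16, q=23, a=1
  step 4: m=7, q=15, a=1
  step 5: m=8, q=22, a=1
  step 6: m=14, q=9, a=3
  step 7: m=13, q=25, a=1
  step 8: m=12, q=10, a=3
  step 9: m=18, q=7, a=5
  step 10: m=17, q=15, a=2
  step 11: m=13, q=15, a=2
  step 12: m=17, q=7, a=5
  step 13: m=18, q=10, a=3
  step 14: m=12, q=25, a=1
  step 15: m=13, q=9, a=3
  step 16: m=14, q=22, a=1
  step 17: m=8, q=15, a=1
  step 18: m=7, q=23, a=1
  step 19: m=16, q=6, a=5
  step 20: m=14, q=33, a=1
  step 21: m=19, q=1, a=38
a_21 = 2*a_0 = 38, so the period closes here.
sqrt(394) = [19; 1, 5, 1, 1, 1, 3, 1, 3, 5, 2, 2, 5, 3, 1, 3, 1, 1, 1, 5, 1, 38]
Period length = 21

21


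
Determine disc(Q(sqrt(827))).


For K = Q(sqrt(d)) with d squarefree: disc(K) = d if d = 1 mod 4, and disc(K) = 4d if d = 2 or 3 mod 4.
Here d = 827, and d mod 4 = 3.
d = 3 mod 4, not 1 (O_K = Z[sqrt(d)]), so disc(K) = 4d = 4 * (827) = 3308

3308


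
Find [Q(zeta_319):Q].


The degree equals Euler's totient phi(319).
319 = 11 * 29
phi(319) = 280

280


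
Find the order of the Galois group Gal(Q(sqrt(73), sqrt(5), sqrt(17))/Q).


The 3 square roots of distinct primes are multiplicatively independent over Q,
so [K:Q] = 2^3 and Gal(K/Q) is isomorphic to (Z/2Z)^3.
|Gal| = 2^3 = 8

8


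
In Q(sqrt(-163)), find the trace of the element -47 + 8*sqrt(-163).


Tr(a + b*sqrt(d)) = (a + b*sqrt(d)) + (a - b*sqrt(d)) = 2a
= 2 * (-47)
= -94

-94


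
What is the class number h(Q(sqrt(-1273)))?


K = Q(sqrt(-1273)). d mod 4 = 3, so D = disc(K) = 4d = -5092
h(K) equals the number of primitive reduced positive-definite forms (a, b, c) = a*x^2 + b*x*y + c*y^2 with b^2 - 4ac = D,
where reduced means |b| <= a <= c, with b >= 0 whenever |b| = a or a = c, and primitive means gcd(a, b, c) = 1.
Reduced forces 3a^2 <= |D| = 5092, so 1 <= a <= 41; b must have the parity of D, and c = (b^2 - D)/(4a) must be an integer >= a.
Enumerate a = 1..41, b in [-a, a]:
  a=1: (1, 0, 1273)  [1]
  a=2: (2, 2, 637)  [1]
  a=3..6: none
  a=7: (7, -2, 182), (7, 2, 182)  [2]
  a=8..10: none
  a=11: (11, -10, 118), (11, 10, 118)  [2]
  a=12: none
  a=13: (13, -2, 98), (13, 2, 98)  [2]
  a=14: (14, -2, 91), (14, 2, 91)  [2]
  a=15..16: none
  a=17: (17, -12, 77), (17, 12, 77)  [2]
  a=18: none
  a=19: (19, 0, 67)  [1]
  a=20..21: none
  a=22: (22, -10, 59), (22, 10, 59)  [2]
  a=23..25: none
  a=26: (26, -2, 49), (26, 2, 49)  [2]
  a=27..33: none
  a=34: (34, -22, 41), (34, 22, 41)  [2]
  a=35..37: none
  a=38: (38, 38, 43)  [1]
  a=39..41: none
Total reduced forms: 1 + 1 + 2 + 2 + 2 + 2 + 2 + 1 + 2 + 2 + 2 + 1 = 20
h = 20

20


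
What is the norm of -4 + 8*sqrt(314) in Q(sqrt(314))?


N(a + b*sqrt(d)) = a^2 - d*b^2
= (-4)^2 - (314)*(8)^2
= 16 - 20096
= -20080

-20080


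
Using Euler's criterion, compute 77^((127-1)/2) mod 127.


p = 127 is prime and the exponent is (p-1)/2 = 63, so by Euler's criterion 77^63 = (77/127) = +1 or -1 mod 127.
Compute by square-and-multiply:
  63 = 32 + 16 + 8 + 4 + 2 + 1 (binary 111111)
  Repeated squaring mod 127: 77^1 = 77, 77^2 = 87, 77^4 = 76, 77^8 = 61, 77^16 = 38, 77^32 = 47
  77^63 = 77^32 * 77^16 * 77^8 * 77^4 * 77^2 * 77^1 = 47 * 38 * 61 * 76 * 87 * 77 mod 127
    47 * 38 = 1786 = 8 mod 127
    8 * 61 = 488 = 107 mod 127
    107 * 76 = 8132 = 4 mod 127
    4 * 87 = 348 = 94 mod 127
    94 * 77 = 7238 = 126 mod 127
  77^63 = 126 mod 127
Result 126 = p - 1 = -1 mod 127: 77 is a quadratic non-residue mod 127. As a residue in [0, p-1] the value is 126.
77^63 mod 127 = 126

126


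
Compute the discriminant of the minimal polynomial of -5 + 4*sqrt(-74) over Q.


The element -5 + 4*sqrt(-74) has minimal polynomial:
x^2 + 10*x + 1209
Discriminant = (10)^2 - 4*(1209)
= 100 - 4836
= -4736

-4736


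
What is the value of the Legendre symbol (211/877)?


p = 877 is prime, so compute (211/877) with the reciprocity algorithm (Jacobi-symbol steps: pull out 2s via (2/n), flip via reciprocity, reduce):
  reciprocity: (211/877) -> +(877/211)
  reduce: (33/211)
  reciprocity: (33/211) -> +(211/33)
  reduce: (13/33)
  reciprocity: (13/33) -> +(33/13)
  reduce: (7/13)
  reciprocity: (7/13) -> +(13/7)
  reduce: (6/7)
  pull out 2: (2/7) = +1  (since 7 mod 8 = 7)
  reciprocity: (3/7) -> -(7/3)
  reduce: (1/3)
  (1/3) = 1
Product of signs = -1
(211/877) = -1

-1
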